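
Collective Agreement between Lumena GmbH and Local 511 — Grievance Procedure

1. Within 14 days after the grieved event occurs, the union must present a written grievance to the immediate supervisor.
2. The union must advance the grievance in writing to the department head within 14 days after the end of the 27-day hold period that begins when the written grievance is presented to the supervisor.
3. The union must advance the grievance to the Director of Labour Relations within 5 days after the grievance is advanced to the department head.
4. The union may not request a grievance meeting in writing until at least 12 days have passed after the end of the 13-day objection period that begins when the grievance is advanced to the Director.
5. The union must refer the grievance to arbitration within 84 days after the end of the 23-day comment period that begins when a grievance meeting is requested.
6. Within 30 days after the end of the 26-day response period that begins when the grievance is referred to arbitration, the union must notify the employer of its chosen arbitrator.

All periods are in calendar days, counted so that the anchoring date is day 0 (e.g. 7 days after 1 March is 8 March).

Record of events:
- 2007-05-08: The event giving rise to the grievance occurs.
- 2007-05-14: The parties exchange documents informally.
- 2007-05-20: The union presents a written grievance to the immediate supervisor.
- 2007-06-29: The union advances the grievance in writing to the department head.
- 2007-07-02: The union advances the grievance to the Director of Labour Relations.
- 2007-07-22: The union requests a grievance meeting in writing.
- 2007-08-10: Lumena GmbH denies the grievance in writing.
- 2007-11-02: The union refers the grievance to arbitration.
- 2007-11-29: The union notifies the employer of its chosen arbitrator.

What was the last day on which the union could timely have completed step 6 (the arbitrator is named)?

2007-12-28

The grievance is referred to arbitration on 2007-11-02; the 26-day response period therefore ends 2007-11-28, and step 6 runs from that date. 30 days after 2007-11-28 is 2007-12-28.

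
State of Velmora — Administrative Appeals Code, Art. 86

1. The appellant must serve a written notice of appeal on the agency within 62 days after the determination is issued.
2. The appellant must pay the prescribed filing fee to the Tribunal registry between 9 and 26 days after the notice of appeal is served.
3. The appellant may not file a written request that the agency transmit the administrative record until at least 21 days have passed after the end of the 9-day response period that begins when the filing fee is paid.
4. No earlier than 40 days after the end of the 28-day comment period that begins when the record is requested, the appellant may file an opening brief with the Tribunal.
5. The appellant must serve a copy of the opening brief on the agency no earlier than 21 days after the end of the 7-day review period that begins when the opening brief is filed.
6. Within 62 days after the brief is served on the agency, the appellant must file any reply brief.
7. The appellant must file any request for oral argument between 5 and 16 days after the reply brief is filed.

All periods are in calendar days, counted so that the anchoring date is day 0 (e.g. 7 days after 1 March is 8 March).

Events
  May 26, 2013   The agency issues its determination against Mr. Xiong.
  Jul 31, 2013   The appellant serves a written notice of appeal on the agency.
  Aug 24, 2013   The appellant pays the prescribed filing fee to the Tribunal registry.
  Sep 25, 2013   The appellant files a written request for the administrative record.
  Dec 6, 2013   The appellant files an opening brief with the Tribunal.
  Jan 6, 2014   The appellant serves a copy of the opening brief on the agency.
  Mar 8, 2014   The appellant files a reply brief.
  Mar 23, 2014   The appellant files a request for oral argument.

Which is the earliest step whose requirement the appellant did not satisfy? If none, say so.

Step 1

Step 1 — counting 62 days from May 26, 2013 (when the determination is issued) gives a deadline of Jul 27, 2013; Jul 31, 2013 misses that deadline by 4 days.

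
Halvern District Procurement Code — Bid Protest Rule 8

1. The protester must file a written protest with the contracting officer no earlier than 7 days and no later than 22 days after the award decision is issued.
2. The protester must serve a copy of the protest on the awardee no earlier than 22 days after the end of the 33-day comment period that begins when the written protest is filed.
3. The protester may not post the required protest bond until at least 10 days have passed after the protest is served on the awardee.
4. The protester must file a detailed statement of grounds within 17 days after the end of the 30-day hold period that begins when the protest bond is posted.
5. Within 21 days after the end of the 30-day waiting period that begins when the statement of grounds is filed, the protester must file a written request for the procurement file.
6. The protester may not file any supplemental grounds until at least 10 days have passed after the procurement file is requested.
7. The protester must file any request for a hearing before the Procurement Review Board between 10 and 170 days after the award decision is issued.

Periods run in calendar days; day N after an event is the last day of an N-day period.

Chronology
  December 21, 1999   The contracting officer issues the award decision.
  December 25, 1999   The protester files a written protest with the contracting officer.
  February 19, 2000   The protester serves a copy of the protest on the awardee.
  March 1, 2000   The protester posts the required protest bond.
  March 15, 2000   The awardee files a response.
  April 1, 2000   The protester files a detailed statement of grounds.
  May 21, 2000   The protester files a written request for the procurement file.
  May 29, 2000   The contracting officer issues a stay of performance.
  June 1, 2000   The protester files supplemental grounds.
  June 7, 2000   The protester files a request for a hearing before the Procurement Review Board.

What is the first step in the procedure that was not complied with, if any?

Step 1 — 7 and 22 days from December 21, 1999 (when the award decision is issued) are December 28, 1999 and January 12, 2000 respectively; done December 25, 1999 — 3 days before the window opened.

Step 1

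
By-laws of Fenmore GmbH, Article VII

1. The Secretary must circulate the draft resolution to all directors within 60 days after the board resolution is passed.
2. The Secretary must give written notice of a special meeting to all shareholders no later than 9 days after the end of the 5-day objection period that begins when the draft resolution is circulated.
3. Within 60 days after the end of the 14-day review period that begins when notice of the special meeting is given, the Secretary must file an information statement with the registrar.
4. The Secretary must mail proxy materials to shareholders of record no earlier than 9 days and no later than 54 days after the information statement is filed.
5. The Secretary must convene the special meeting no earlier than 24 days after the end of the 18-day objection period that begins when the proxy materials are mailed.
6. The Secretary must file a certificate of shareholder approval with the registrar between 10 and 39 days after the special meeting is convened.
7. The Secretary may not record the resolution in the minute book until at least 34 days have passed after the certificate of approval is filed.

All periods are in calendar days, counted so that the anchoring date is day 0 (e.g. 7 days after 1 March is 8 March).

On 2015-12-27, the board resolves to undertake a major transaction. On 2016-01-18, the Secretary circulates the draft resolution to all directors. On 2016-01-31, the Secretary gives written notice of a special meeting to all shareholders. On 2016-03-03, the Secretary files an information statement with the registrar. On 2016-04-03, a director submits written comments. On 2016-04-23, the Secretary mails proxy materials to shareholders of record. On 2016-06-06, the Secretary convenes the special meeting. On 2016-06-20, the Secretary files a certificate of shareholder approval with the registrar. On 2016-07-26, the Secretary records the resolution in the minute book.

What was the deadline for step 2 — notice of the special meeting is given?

2016-02-01

The draft resolution is circulated on 2016-01-18; the 5-day objection period therefore ends 2016-01-23, and step 2 runs from that date. 9 days after 2016-01-23 is 2016-02-01.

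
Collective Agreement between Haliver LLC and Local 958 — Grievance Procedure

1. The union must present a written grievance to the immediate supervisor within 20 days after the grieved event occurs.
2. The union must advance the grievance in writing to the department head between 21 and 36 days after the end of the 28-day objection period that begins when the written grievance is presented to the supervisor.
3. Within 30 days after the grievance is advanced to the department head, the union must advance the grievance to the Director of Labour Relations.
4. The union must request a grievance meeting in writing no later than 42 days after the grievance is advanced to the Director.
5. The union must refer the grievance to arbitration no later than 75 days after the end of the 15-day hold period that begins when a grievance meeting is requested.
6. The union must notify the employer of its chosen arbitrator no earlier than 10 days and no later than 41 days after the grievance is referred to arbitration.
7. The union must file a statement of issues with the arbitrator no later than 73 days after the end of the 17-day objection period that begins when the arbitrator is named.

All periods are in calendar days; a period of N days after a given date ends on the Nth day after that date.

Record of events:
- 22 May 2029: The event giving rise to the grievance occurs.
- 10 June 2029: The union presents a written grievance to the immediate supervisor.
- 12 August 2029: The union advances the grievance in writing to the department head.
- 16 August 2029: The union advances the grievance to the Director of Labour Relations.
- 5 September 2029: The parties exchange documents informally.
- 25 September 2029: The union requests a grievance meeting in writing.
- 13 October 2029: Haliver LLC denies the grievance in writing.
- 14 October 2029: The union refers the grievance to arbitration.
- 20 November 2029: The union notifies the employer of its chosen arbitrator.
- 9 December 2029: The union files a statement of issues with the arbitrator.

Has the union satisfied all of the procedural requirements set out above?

Step 1: 20 days after 22 May 2029 (when the grieved event occurs) is 11 June 2029; completed 10 June 2029, before the deadline.
Step 2: the window is 21–36 days after 8 July 2029 (end of the 28-day objection period, which began when the written grievance is presented to the supervisor on 10 June 2029), so 29 July 2029 through 13 August 2029; done 12 August 2029, which is between those dates.
Step 3: 30 days after 12 August 2029 (when the grievance is advanced to the department head) is 11 September 2029; completed 16 August 2029, before the deadline.
Step 4: 42 days after 16 August 2029 (when the grievance is advanced to the Director) is 27 September 2029; done 25 September 2029 — timely.
Step 5: 75 days after 10 October 2029 (end of the 15-day hold period, which began when a grievance meeting is requested on 25 September 2029) is 24 December 2029; done 14 October 2029 — timely.
Step 6: the window is 10–41 days after 14 October 2029 (when the grievance is referred to arbitration), so 24 October 2029 through 24 November 2029; 20 November 2029 falls inside that range.
Step 7: 73 days after 7 December 2029 (end of the 17-day objection period, which began when the arbitrator is named on 20 November 2029) is 18 February 2030; 9 December 2029 is within that limit.

Yes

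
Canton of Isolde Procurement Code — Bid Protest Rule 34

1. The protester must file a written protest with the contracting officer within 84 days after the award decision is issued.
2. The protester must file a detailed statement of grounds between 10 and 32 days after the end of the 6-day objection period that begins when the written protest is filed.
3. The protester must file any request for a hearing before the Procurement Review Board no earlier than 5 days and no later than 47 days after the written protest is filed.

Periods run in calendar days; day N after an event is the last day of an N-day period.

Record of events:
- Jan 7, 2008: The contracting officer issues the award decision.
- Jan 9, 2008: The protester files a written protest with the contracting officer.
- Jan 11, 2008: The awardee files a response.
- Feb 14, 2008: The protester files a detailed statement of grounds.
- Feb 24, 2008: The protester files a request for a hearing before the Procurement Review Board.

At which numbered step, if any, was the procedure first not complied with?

None — every step was satisfied

Step 1: 84 days after Jan 7, 2008 (when the award decision is issued) is Mar 31, 2008; Jan 9, 2008 is within that limit.
Step 2: the window is 10–32 days after Jan 15, 2008 (end of the 6-day objection period, which began when the written protest is filed on Jan 9, 2008), so Jan 25, 2008 through Feb 16, 2008; Feb 14, 2008 falls inside that range.
Step 3: the window is 5–47 days after Jan 9, 2008 (when the written protest is filed), so Jan 14, 2008 through Feb 25, 2008; Feb 24, 2008 falls inside that range.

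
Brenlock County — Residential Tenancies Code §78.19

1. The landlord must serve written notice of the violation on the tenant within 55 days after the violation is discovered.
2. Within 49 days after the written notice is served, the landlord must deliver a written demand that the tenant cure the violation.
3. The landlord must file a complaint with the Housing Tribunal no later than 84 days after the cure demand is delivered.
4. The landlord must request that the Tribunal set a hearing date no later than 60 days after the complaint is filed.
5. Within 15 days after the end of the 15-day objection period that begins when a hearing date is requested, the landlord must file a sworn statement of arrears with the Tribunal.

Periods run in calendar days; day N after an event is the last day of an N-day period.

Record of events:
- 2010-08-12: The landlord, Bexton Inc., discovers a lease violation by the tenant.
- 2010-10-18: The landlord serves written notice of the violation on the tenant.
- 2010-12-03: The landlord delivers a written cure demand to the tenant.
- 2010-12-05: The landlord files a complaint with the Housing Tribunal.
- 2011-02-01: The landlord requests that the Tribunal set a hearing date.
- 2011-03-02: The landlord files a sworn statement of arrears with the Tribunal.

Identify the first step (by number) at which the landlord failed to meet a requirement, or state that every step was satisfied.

(1) due by 2010-08-12 + 55 days = 2010-10-06; done 2010-10-18 — 12 days late.

Step 1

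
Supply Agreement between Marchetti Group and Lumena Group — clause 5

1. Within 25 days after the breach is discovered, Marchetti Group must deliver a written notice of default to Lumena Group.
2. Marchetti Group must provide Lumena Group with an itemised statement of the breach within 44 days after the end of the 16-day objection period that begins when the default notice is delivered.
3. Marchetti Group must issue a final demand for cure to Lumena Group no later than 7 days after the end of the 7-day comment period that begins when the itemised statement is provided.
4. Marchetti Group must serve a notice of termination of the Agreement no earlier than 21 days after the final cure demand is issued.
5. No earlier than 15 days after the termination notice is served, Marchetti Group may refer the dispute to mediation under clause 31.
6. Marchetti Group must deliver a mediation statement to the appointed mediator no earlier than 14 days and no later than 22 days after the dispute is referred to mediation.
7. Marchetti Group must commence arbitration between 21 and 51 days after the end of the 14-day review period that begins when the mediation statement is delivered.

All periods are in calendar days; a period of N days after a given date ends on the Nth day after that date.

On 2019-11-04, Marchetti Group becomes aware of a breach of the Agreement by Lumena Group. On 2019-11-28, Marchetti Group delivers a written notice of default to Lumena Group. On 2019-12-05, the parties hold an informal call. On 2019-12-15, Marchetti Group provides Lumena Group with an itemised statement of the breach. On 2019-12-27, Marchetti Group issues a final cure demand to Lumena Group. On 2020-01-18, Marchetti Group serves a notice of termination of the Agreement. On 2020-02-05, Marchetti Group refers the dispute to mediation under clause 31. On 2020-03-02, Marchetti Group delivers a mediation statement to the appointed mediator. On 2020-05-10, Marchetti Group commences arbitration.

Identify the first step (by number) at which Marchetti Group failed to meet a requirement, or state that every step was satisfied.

(1) due by 2019-11-04 + 25 days = 2019-11-29; done 2019-11-28 — timely.
(2) due by 2019-12-14 + 44 days = 2020-01-27; completed 2019-12-15, before the deadline.
(3) due by 2019-12-22 + 7 days = 2019-12-29; done 2019-12-27 — timely.
(4) permitted from 2019-12-27 + 21 days = 2020-01-17 onward; done 2020-01-18, after the minimum wait.
(5) permitted from 2020-01-18 + 15 days = 2020-02-02 onward; 2020-02-05 is on or after that date.
(6) the permitted window runs from 2020-02-05 + 14 = 2020-02-19 to 2020-02-05 + 22 = 2020-02-27; 2020-03-02 is 4 days past the end of the window.
That is the first point of non-compliance.

Step 6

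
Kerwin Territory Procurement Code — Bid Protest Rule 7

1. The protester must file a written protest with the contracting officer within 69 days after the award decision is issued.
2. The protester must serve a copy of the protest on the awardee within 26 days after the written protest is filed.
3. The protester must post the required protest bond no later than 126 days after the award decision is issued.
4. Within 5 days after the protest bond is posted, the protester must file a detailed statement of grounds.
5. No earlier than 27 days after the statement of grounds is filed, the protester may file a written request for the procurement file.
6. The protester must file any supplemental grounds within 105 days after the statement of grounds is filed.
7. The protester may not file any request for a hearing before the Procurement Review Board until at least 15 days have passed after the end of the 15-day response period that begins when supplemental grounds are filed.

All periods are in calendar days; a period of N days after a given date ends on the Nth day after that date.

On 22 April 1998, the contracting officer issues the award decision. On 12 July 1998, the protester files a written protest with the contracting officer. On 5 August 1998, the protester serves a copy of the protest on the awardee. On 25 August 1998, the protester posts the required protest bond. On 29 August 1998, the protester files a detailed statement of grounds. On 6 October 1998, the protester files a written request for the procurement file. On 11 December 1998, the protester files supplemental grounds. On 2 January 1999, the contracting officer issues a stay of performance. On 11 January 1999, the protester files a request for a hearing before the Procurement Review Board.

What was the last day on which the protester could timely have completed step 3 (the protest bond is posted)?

26 August 1998

Step 3 runs from 22 April 1998, when the award decision is issued. 126 days after 22 April 1998 is 26 August 1998.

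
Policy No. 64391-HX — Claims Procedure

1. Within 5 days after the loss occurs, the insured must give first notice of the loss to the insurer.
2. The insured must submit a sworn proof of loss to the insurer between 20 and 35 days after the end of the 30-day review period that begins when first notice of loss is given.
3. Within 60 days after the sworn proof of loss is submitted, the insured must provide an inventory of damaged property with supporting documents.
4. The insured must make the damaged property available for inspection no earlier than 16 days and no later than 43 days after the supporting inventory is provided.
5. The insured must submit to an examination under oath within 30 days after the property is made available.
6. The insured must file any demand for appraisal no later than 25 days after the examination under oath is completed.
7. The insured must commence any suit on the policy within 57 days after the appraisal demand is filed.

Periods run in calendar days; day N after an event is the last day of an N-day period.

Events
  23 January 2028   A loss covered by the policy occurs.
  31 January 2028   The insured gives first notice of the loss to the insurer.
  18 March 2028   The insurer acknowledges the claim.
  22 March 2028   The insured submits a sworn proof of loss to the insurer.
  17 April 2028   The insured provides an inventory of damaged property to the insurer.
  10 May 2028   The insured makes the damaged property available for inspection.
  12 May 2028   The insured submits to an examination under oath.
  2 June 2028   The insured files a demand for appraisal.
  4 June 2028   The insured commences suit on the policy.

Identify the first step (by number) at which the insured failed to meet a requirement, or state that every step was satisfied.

(1) due by 23 January 2028 + 5 days = 28 January 2028; 31 January 2028 misses that deadline by 3 days.
The analysis stops there.

Step 1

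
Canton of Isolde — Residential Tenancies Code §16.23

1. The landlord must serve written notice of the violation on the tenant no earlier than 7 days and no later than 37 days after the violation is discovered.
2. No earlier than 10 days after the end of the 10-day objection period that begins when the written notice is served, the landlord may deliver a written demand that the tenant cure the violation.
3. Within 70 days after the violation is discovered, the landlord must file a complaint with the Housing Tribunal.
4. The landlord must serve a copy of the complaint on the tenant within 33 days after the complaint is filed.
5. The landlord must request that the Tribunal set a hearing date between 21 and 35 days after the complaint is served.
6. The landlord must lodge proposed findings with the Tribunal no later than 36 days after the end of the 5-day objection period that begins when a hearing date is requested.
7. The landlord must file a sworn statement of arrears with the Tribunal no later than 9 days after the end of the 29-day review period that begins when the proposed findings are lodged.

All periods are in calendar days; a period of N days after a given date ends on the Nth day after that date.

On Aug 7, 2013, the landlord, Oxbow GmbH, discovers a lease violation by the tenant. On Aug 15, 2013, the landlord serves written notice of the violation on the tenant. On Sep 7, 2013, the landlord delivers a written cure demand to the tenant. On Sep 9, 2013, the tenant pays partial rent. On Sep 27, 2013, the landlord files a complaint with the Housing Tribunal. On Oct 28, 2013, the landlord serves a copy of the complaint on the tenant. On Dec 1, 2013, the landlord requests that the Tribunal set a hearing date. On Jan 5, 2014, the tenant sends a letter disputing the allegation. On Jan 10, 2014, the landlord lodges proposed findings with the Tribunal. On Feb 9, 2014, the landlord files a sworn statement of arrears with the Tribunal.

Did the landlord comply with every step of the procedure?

Yes

Step 1: the window is 7–37 days after Aug 7, 2013 (when the violation is discovered), so Aug 14, 2013 through Sep 13, 2013; done Aug 15, 2013 — within the window.
Step 2: the earliest permitted date is 10 days after Aug 25, 2013 (end of the 10-day objection period, which began when the written notice is served on Aug 15, 2013), i.e. Sep 4, 2013; done Sep 7, 2013 — permitted.
Step 3: 70 days after Aug 7, 2013 (when the violation is discovered) is Oct 16, 2013; completed Sep 27, 2013, before the deadline.
Step 4: 33 days after Sep 27, 2013 (when the complaint is filed) is Oct 30, 2013; done Oct 28, 2013 — timely.
Step 5: the window is 21–35 days after Oct 28, 2013 (when the complaint is served), so Nov 18, 2013 through Dec 2, 2013; Dec 1, 2013 falls inside that range.
Step 6: 36 days after Dec 6, 2013 (end of the 5-day objection period, which began when a hearing date is requested on Dec 1, 2013) is Jan 11, 2014; done Jan 10, 2014 — timely.
Step 7: 9 days after Feb 8, 2014 (end of the 29-day review period, which began when the proposed findings are lodged on Jan 10, 2014) is Feb 17, 2014; completed Feb 9, 2014, before the deadline.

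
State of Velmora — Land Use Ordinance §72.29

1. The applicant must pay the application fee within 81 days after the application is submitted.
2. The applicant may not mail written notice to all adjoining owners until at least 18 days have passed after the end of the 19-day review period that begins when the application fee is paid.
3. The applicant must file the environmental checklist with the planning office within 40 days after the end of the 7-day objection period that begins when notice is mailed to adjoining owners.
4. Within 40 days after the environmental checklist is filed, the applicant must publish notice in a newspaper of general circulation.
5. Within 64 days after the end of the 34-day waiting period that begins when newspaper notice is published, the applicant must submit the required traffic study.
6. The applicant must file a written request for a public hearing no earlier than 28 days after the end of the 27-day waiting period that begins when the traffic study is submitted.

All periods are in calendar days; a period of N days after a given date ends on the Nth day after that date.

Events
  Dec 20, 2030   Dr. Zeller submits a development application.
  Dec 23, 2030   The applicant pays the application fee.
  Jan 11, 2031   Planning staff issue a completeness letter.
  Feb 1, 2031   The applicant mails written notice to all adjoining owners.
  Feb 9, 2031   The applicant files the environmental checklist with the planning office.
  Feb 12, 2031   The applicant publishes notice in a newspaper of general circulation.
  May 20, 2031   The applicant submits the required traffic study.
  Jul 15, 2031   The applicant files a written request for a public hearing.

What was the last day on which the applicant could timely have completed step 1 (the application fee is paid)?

Mar 11, 2031

Step 1 runs from Dec 20, 2030, when the application is submitted. 81 days after Dec 20, 2030 is Mar 11, 2031.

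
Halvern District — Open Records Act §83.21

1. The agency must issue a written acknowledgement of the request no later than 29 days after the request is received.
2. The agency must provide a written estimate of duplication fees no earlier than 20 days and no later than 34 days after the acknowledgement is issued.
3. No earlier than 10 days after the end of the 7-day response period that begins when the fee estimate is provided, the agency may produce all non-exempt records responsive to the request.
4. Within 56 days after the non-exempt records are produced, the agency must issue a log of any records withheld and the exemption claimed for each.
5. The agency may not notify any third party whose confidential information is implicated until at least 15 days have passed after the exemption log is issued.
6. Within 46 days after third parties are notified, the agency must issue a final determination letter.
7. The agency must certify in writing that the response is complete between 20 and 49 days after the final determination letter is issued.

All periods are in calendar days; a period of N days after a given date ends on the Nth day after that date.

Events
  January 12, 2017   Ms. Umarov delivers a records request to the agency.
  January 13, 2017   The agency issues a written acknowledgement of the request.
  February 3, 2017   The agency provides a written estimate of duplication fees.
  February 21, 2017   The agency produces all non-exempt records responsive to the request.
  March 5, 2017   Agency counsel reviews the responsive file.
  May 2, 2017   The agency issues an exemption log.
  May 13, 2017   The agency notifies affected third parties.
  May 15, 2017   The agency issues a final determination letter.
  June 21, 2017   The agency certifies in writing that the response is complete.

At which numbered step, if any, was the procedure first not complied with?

Step 4

Step 1: 29 days after January 12, 2017 (when the request is received) is February 10, 2017; completed January 13, 2017, before the deadline.
Step 2: the window is 20–34 days after January 13, 2017 (when the acknowledgement is issued), so February 2, 2017 through February 16, 2017; done February 3, 2017 — within the window.
Step 3: the earliest permitted date is 10 days after February 10, 2017 (end of the 7-day response period, which began when the fee estimate is provided on February 3, 2017), i.e. February 20, 2017; done February 21, 2017, after the minimum wait.
Step 4: 56 days after February 21, 2017 (when the non-exempt records are produced) is April 18, 2017; May 2, 2017 misses that deadline by 14 days.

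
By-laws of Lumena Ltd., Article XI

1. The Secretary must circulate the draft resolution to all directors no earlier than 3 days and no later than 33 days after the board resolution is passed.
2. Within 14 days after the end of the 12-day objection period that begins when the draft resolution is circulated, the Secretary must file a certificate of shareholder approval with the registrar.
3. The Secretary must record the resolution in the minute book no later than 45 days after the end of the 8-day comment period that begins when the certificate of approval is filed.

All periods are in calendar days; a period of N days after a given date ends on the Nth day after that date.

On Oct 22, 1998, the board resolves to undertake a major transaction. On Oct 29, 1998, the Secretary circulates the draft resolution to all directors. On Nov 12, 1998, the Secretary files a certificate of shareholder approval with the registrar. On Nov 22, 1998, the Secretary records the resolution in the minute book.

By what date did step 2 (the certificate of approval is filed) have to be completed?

The draft resolution is circulated on Oct 29, 1998; the 12-day objection period therefore ends Nov 10, 1998, and step 2 runs from that date. 14 days after Nov 10, 1998 is Nov 24, 1998.

Nov 24, 1998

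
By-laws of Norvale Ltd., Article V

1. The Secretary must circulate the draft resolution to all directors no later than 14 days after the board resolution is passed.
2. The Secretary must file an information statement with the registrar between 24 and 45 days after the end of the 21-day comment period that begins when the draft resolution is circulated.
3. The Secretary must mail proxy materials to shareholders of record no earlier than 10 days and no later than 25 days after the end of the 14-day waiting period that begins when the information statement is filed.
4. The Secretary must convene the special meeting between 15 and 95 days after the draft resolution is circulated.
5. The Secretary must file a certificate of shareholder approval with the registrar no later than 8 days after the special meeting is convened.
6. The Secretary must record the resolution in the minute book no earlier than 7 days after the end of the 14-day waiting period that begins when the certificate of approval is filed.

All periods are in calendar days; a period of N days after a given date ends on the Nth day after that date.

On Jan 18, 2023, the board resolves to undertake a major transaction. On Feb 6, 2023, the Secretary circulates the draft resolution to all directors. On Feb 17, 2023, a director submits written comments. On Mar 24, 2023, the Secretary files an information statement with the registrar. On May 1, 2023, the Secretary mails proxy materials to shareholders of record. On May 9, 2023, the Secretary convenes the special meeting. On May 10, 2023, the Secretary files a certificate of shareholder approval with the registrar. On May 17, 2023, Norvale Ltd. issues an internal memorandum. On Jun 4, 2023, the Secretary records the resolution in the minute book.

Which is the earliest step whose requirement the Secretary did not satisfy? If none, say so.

(1) due by Jan 18, 2023 + 14 days = Feb 1, 2023; not done until Feb 6, 2023, 5 days after the deadline.
That is the first point of non-compliance.

Step 1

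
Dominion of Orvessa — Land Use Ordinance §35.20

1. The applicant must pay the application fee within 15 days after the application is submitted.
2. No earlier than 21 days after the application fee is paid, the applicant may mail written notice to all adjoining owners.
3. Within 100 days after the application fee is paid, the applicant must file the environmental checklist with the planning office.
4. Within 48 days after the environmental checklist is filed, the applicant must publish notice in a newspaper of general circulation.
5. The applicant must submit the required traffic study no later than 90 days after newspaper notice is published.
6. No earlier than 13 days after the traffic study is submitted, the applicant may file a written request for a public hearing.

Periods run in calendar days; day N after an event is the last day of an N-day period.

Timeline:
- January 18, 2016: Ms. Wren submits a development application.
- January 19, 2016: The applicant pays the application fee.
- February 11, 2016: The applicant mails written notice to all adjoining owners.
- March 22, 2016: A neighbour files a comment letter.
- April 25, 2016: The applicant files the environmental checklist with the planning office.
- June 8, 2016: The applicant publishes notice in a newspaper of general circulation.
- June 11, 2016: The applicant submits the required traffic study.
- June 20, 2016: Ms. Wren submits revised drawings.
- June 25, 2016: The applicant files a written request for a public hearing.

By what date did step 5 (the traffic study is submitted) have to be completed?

Step 5 runs from June 8, 2016, when newspaper notice is published. 90 days after June 8, 2016 is September 6, 2016.

September 6, 2016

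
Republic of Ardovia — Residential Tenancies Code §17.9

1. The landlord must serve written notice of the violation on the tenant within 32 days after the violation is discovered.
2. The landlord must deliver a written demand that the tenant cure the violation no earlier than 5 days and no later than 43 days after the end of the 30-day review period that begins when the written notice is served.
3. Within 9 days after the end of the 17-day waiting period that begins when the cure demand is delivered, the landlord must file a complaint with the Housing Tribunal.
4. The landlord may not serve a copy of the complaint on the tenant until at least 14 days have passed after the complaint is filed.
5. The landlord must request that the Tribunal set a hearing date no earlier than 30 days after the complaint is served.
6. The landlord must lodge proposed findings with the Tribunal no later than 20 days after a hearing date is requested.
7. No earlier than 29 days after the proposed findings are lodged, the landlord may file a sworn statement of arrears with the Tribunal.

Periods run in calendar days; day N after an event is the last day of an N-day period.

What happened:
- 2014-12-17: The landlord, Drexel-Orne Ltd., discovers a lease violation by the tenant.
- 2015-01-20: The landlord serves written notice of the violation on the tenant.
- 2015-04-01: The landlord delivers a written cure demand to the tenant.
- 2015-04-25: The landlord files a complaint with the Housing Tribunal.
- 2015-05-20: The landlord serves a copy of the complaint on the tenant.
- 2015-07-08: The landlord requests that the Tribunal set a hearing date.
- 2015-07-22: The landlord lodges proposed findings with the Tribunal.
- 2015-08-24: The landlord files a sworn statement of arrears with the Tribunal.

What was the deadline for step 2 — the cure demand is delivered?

The written notice is served on 2015-01-20; the 30-day review period therefore ends 2015-02-19, and step 2 runs from that date. The window is 5–43 days after 2015-02-19; it closes on 2015-04-03.

2015-04-03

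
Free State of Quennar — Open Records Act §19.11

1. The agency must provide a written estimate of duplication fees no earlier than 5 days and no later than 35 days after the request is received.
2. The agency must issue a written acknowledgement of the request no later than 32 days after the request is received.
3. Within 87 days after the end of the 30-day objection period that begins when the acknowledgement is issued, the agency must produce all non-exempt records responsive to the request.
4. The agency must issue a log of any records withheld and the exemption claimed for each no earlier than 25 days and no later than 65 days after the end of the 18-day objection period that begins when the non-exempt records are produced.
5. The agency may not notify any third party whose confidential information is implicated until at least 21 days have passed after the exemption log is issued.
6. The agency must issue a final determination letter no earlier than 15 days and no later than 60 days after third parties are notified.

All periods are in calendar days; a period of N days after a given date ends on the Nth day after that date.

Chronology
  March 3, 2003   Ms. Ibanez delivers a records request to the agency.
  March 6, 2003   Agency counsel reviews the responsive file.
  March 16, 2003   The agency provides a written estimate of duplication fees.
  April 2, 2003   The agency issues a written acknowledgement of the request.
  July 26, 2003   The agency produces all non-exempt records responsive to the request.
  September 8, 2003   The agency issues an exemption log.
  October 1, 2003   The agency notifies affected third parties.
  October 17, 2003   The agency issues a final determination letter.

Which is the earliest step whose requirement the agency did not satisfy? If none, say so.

Step 1: the window is 5–35 days after March 3, 2003 (when the request is received), so March 8, 2003 through April 7, 2003; March 16, 2003 falls inside that range.
Step 2: 32 days after March 3, 2003 (when the request is received) is April 4, 2003; completed April 2, 2003, before the deadline.
Step 3: 87 days after May 2, 2003 (end of the 30-day objection period, which began when the acknowledgement is issued on April 2, 2003) is July 28, 2003; done July 26, 2003 — timely.
Step 4: the window is 25–65 days after August 13, 2003 (end of the 18-day objection period, which began when the non-exempt records are produced on July 26, 2003), so September 7, 2003 through October 17, 2003; done September 8, 2003, which is between those dates.
Step 5: the earliest permitted date is 21 days after September 8, 2003 (when the exemption log is issued), i.e. September 29, 2003; done October 1, 2003, after the minimum wait.
Step 6: the window is 15–60 days after October 1, 2003 (when third parties are notified), so October 16, 2003 through November 30, 2003; done October 17, 2003 — within the window.

None — every step was satisfied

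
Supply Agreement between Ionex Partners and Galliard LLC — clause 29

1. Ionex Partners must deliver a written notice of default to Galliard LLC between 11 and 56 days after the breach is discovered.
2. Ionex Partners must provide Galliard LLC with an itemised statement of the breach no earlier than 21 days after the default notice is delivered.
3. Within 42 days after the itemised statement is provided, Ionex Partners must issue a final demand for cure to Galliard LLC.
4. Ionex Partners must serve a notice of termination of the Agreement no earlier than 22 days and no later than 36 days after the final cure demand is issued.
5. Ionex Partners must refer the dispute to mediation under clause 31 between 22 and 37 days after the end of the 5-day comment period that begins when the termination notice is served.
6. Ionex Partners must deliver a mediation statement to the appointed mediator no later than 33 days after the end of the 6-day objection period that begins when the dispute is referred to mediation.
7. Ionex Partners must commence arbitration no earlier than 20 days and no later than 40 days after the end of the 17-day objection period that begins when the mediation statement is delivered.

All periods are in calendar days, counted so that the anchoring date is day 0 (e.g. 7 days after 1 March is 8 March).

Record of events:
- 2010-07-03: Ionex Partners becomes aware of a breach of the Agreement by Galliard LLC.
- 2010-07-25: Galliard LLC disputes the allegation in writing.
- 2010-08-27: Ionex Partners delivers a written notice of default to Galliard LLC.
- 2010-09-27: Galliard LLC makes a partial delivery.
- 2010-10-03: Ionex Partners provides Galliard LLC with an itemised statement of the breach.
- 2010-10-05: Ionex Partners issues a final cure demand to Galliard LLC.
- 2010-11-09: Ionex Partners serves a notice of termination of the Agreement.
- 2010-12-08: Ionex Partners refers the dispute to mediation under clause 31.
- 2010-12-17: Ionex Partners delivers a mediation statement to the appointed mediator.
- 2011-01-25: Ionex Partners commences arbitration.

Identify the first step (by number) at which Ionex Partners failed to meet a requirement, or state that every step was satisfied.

None — every step was satisfied

Step 1: the window is 11–56 days after 2010-07-03 (when the breach is discovered), so 2010-07-14 through 2010-08-28; 2010-08-27 falls inside that range.
Step 2: the earliest permitted date is 21 days after 2010-08-27 (when the default notice is delivered), i.e. 2010-09-17; done 2010-10-03 — permitted.
Step 3: 42 days after 2010-10-03 (when the itemised statement is provided) is 2010-11-14; 2010-10-05 is within that limit.
Step 4: the window is 22–36 days after 2010-10-05 (when the final cure demand is issued), so 2010-10-27 through 2010-11-10; done 2010-11-09 — within the window.
Step 5: the window is 22–37 days after 2010-11-14 (end of the 5-day comment period, which began when the termination notice is served on 2010-11-09), so 2010-12-06 through 2010-12-21; done 2010-12-08 — within the window.
Step 6: 33 days after 2010-12-14 (end of the 6-day objection period, which began when the dispute is referred to mediation on 2010-12-08) is 2011-01-16; 2010-12-17 is within that limit.
Step 7: the window is 20–40 days after 2011-01-03 (end of the 17-day objection period, which began when the mediation statement is delivered on 2010-12-17), so 2011-01-23 through 2011-02-12; done 2011-01-25, which is between those dates.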